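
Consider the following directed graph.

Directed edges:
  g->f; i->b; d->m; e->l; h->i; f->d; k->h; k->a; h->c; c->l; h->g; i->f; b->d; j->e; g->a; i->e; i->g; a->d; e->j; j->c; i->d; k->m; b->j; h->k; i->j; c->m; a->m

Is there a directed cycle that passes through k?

Yes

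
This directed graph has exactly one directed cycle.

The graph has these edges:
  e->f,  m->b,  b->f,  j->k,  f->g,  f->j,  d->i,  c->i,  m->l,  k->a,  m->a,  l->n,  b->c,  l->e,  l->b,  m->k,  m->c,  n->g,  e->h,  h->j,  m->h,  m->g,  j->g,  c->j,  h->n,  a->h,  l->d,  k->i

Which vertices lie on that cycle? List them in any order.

a, h, j, k

DFS with gray/black marking from k:
k gray
  a gray
    h gray
      n gray
        g gray
        g black
      n black
      j gray
        j→k: k is gray → back edge
Back edge closes the cycle k → a → h → j → k; its vertices are {a, h, j, k}.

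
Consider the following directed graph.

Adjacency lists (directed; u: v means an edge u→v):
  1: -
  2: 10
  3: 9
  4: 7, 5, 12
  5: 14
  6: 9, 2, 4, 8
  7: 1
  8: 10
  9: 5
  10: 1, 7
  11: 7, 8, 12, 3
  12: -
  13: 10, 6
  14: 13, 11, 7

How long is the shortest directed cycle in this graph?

5

For each vertex v, BFS finds the shortest path from v back to v.
The shortest such closed walk is 14 → 11 → 3 → 9 → 5 → 14, length 5.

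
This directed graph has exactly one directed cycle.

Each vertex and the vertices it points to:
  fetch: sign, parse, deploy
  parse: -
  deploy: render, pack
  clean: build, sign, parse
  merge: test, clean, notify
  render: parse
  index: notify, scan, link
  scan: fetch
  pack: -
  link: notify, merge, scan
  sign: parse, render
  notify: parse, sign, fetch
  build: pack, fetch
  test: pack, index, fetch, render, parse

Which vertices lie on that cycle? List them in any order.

DFS with gray/black marking from index:
index gray
  notify gray
    parse gray
    parse black
    sign gray
      sign→parse: parse black — skip
      render gray
        render→parse: parse black — skip
      render black
    sign black
    fetch gray
      fetch→sign: sign black — skip
      fetch→parse: parse black — skip
      deploy gray
        deploy→render: render black — skip
        pack gray
        pack black
      deploy black
    fetch black
  notify black
  scan gray
    scan→fetch: fetch black — skip
  scan black
  link gray
    link→notify: notify black — skip
    merge gray
      test gray
        test→pack: pack black — skip
        test→index: index is gray → back edge
Back edge closes the cycle index → link → merge → test → index; its vertices are {link, test, index, merge}.

link, test, index, merge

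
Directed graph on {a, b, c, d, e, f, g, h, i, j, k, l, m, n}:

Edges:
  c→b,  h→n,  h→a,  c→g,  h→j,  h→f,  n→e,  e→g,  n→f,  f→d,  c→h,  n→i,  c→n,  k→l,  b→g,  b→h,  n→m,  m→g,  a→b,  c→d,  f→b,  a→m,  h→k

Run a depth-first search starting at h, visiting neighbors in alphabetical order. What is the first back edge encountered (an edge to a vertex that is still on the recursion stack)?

b->h

DFS from h (visiting neighbors in alphabetical order); mark gray on enter, black on exit:
h gray
  a gray
    b gray
      g gray
      g black
      b→h: h is gray → back edge
First back edge: b → h.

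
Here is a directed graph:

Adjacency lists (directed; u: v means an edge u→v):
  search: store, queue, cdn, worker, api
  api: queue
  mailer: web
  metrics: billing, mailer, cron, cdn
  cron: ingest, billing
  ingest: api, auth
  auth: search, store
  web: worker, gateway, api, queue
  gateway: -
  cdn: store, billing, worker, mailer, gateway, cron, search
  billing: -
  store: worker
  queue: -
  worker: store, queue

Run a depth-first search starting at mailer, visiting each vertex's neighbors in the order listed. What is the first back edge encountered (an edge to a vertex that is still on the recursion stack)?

store→worker

DFS from mailer (visiting each vertex's neighbors in the order listed); mark gray on enter, black on exit:
mailer gray
  web gray
    worker gray
      store gray
        store→worker: worker is gray → back edge
First back edge: store → worker.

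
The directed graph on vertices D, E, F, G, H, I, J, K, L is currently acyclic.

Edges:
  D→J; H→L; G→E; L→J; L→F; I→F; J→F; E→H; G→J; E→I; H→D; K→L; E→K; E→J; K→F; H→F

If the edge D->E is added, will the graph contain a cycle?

Yes

Adding D→E creates a cycle iff E can already reach D.
Path from E: E → H → D.
So E → … → D → E is a cycle.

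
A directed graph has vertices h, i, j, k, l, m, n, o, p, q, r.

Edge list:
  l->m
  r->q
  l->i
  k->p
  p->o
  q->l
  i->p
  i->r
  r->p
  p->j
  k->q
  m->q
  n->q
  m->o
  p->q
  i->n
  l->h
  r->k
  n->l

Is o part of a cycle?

No

o lies on a cycle iff there is a path from o back to itself.
Exploring from o, it never reaches itself; equivalently, its strongly connected component is a singleton.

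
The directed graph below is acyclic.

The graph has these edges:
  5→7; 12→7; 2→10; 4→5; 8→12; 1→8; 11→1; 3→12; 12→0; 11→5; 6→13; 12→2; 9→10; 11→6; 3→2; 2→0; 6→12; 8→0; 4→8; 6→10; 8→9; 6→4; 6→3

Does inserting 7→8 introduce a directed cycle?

Yes

Adding 7→8 creates a cycle iff 8 can already reach 7.
Path from 8: 8 → 12 → 7.
So 8 → … → 7 → 8 is a cycle.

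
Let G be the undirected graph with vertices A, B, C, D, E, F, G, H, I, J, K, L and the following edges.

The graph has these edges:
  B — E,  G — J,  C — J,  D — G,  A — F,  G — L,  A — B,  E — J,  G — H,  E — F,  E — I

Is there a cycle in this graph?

Yes

DFS, tracking each vertex's parent; an edge to a visited non-parent vertex closes a cycle.
Start from E:
visit E (parent –)
  visit F (parent E)
    visit A (parent F)
      visit B (parent A)
        B–E: E visited and ≠ parent → cycle
Cycle: E – F – A – B – E.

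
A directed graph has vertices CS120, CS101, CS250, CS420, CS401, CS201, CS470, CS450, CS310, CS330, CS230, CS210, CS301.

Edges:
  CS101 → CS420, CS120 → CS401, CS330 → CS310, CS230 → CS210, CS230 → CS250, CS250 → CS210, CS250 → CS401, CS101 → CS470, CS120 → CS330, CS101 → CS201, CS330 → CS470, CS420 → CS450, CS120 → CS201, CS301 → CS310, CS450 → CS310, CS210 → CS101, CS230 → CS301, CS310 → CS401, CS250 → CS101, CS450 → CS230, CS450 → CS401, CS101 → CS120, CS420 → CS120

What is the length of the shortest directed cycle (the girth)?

For each vertex v, BFS finds the shortest path from v back to v.
The shortest such closed walk is CS230 → CS250 → CS101 → CS420 → CS450 → CS230, length 5.

5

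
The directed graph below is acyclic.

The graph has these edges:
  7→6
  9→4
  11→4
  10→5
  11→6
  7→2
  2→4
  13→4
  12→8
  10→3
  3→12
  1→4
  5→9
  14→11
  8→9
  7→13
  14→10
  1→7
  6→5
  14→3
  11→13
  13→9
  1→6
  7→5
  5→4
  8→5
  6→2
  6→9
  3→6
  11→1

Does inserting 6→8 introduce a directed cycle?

No

Adding 6→8 creates a cycle iff 8 can already reach 6.
Explore from 8: no path reaches 6. The graph stays acyclic.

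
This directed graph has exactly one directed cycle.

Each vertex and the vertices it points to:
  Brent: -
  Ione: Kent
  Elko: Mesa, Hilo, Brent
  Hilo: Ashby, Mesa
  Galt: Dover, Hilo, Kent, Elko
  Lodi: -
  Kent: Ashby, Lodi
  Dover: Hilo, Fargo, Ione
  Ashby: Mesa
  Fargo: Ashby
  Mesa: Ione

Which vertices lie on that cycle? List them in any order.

DFS with gray/black marking from Ione:
Ione gray
  Kent gray
    Ashby gray
      Mesa gray
        Mesa→Ione: Ione is gray → back edge
Back edge closes the cycle Ione → Kent → Ashby → Mesa → Ione; its vertices are {Ione, Kent, Mesa, Ashby}.

Ione, Kent, Mesa, Ashby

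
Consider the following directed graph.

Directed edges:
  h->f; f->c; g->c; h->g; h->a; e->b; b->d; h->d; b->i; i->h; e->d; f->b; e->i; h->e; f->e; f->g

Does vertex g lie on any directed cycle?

g lies on a cycle iff there is a path from g back to itself.
Exploring from g, it never reaches itself; equivalently, its strongly connected component is a singleton.

No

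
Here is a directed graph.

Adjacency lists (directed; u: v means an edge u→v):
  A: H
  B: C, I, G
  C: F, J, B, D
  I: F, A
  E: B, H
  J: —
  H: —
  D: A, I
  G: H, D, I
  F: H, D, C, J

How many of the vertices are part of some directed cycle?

A vertex is on a directed cycle iff it belongs to a strongly connected component of size ≥ 2 (or has a self-loop).
The vertices on cycles are {B, C, D, F, G, I} — 6 in total.

6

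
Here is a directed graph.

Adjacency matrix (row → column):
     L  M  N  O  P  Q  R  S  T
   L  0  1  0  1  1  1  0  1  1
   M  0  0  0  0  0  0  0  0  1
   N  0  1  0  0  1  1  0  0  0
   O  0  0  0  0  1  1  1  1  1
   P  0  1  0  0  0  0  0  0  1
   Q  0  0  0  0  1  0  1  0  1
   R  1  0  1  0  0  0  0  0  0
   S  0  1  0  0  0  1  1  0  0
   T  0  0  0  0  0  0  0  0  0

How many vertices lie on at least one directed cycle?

6

A vertex is on a directed cycle iff it belongs to a strongly connected component of size ≥ 2 (or has a self-loop).
The vertices on cycles are {L, N, O, Q, R, S} — 6 in total.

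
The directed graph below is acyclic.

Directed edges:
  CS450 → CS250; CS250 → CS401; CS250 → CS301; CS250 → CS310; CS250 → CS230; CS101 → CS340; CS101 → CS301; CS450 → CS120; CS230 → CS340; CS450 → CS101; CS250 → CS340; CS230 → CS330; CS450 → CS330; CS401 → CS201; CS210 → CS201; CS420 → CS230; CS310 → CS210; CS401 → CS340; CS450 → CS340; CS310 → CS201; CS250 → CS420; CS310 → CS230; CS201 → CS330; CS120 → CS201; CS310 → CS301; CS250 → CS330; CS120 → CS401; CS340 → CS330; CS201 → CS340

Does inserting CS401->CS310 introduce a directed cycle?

Adding CS401→CS310 creates a cycle iff CS310 can already reach CS401.
Explore from CS310: no path reaches CS401. The graph stays acyclic.

No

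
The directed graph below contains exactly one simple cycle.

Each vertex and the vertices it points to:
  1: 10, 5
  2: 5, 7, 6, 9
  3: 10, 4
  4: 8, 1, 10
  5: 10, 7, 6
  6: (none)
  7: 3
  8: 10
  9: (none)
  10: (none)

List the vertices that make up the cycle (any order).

1, 3, 4, 5, 7

DFS with gray/black marking from 7:
7 gray
  3 gray
    10 gray
    10 black
    4 gray
      8 gray
        8→10: 10 black — skip
      8 black
      1 gray
        1→10: 10 black — skip
        5 gray
          5→10: 10 black — skip
          5→7: 7 is gray → back edge
Back edge closes the cycle 7 → 3 → 4 → 1 → 5 → 7; its vertices are {1, 3, 4, 5, 7}.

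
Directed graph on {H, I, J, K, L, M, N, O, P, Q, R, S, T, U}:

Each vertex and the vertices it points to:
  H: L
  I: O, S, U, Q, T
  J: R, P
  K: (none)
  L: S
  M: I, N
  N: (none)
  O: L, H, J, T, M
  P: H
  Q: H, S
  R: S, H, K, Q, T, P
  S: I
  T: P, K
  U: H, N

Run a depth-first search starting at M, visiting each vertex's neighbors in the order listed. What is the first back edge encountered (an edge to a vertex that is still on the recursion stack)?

S->I

DFS from M (visiting each vertex's neighbors in the order listed); mark gray on enter, black on exit:
M gray
  I gray
    O gray
      L gray
        S gray
          S→I: I is gray → back edge
First back edge: S → I.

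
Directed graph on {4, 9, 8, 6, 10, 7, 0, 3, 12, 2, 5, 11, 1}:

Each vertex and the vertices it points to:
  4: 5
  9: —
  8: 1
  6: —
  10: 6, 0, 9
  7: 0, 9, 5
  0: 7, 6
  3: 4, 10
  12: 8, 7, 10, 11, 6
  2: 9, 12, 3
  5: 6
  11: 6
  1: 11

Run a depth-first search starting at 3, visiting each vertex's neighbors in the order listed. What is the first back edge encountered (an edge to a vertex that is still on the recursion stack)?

7→0

DFS from 3 (visiting each vertex's neighbors in the order listed); mark gray on enter, black on exit:
3 gray
  4 gray
    5 gray
      6 gray
      6 black
    5 black
  4 black
  10 gray
    10→6: 6 black — skip
    0 gray
      7 gray
        7→0: 0 is gray → back edge
First back edge: 7 → 0.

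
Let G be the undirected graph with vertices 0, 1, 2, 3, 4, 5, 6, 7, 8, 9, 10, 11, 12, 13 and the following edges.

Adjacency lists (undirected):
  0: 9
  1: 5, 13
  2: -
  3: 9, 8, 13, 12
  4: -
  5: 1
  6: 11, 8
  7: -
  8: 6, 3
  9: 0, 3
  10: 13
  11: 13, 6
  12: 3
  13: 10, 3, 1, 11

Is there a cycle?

Yes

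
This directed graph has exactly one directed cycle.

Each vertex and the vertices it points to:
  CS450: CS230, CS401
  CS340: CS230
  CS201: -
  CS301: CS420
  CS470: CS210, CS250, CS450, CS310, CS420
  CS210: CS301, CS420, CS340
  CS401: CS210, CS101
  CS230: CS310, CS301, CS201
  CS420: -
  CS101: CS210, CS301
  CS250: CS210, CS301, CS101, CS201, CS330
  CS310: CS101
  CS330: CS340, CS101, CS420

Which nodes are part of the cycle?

CS101, CS210, CS230, CS310, CS340

DFS with gray/black marking from CS340:
CS340 gray
  CS230 gray
    CS310 gray
      CS101 gray
        CS210 gray
          CS301 gray
            CS420 gray
            CS420 black
          CS301 black
          CS210→CS420: CS420 black — skip
          CS210→CS340: CS340 is gray → back edge
Back edge closes the cycle CS340 → CS230 → CS310 → CS101 → CS210 → CS340; its vertices are {CS101, CS210, CS230, CS310, CS340}.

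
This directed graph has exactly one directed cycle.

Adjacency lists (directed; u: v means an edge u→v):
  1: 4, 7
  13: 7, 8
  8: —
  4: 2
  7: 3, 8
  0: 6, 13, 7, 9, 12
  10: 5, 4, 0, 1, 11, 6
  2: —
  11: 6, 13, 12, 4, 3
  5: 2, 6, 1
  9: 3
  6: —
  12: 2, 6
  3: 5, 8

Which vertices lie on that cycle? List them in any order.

1, 3, 5, 7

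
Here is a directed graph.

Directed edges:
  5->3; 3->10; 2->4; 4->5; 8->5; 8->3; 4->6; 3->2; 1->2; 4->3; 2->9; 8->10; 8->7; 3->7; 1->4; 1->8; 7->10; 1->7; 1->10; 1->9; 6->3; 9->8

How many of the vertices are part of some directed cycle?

7

A vertex is on a directed cycle iff it belongs to a strongly connected component of size ≥ 2 (or has a self-loop).
The vertices on cycles are {2, 3, 4, 5, 6, 8, 9} — 7 in total.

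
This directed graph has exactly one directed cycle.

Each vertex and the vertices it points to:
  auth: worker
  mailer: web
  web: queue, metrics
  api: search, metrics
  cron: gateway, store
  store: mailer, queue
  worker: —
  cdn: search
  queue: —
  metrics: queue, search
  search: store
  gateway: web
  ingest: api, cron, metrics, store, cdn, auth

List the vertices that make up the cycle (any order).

DFS with gray/black marking from store:
store gray
  mailer gray
    web gray
      queue gray
      queue black
      metrics gray
        metrics→queue: queue black — skip
        search gray
          search→store: store is gray → back edge
Back edge closes the cycle store → mailer → web → metrics → search → store; its vertices are {web, store, mailer, search, metrics}.

web, store, mailer, search, metrics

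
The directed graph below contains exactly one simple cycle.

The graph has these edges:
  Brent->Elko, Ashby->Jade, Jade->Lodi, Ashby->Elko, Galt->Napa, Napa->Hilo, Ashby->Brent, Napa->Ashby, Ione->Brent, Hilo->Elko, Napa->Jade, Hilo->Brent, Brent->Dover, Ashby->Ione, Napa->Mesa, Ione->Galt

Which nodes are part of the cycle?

Galt, Ione, Napa, Ashby

DFS with gray/black marking from Galt:
Galt gray
  Napa gray
    Mesa gray
    Mesa black
    Ashby gray
      Jade gray
        Lodi gray
        Lodi black
      Jade black
      Ione gray
        Ione→Galt: Galt is gray → back edge
Back edge closes the cycle Galt → Napa → Ashby → Ione → Galt; its vertices are {Galt, Ione, Napa, Ashby}.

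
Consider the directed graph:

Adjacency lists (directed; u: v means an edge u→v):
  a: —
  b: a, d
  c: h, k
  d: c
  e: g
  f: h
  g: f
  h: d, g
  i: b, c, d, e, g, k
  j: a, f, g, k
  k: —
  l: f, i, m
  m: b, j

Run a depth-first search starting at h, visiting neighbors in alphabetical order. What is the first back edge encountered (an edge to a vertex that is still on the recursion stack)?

DFS from h (visiting neighbors in alphabetical order); mark gray on enter, black on exit:
h gray
  d gray
    c gray
      c→h: h is gray → back edge
First back edge: c → h.

c→h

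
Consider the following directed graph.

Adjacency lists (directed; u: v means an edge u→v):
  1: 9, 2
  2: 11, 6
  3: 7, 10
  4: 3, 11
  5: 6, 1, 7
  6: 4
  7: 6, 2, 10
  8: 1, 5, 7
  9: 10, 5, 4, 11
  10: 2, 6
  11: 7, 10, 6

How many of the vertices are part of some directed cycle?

10

A vertex is on a directed cycle iff it belongs to a strongly connected component of size ≥ 2 (or has a self-loop).
The vertices on cycles are {1, 2, 3, 4, 5, 6, 7, 9, 10, 11} — 10 in total.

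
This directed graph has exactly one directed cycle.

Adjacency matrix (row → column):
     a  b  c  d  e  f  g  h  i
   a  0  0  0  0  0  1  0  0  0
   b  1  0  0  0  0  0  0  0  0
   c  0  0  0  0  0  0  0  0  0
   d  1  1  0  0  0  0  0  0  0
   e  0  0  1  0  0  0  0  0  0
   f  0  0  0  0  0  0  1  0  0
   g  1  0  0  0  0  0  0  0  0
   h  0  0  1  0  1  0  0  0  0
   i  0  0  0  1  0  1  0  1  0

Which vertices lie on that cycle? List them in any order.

DFS with gray/black marking from f:
f gray
  g gray
    a gray
      a→f: f is gray → back edge
Back edge closes the cycle f → g → a → f; its vertices are {a, f, g}.

a, f, g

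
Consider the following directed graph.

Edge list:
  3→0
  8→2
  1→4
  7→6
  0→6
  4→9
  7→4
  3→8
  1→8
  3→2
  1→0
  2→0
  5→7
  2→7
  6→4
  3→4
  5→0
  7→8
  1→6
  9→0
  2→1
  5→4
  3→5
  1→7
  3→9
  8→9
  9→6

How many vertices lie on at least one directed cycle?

8

A vertex is on a directed cycle iff it belongs to a strongly connected component of size ≥ 2 (or has a self-loop).
The vertices on cycles are {0, 1, 2, 4, 6, 7, 8, 9} — 8 in total.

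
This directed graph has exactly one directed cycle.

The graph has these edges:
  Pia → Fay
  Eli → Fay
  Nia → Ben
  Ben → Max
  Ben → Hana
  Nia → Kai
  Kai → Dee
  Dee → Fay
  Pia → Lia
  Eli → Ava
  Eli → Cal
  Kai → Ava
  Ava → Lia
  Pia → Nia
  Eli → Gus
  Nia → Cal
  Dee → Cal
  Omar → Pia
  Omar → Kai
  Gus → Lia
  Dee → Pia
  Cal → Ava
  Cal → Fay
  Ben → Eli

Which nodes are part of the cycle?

Dee, Kai, Nia, Pia

DFS with gray/black marking from Pia:
Pia gray
  Nia gray
    Ben gray
      Eli gray
        Ava gray
          Lia gray
          Lia black
        Ava black
        Cal gray
          Cal→Ava: Ava black — skip
          Fay gray
          Fay black
        Cal black
        Gus gray
          Gus→Lia: Lia black — skip
        Gus black
        Eli→Fay: Fay black — skip
      Eli black
      Hana gray
      Hana black
      Max gray
      Max black
    Ben black
    Kai gray
      Kai→Ava: Ava black — skip
      Dee gray
        Dee→Pia: Pia is gray → back edge
Back edge closes the cycle Pia → Nia → Kai → Dee → Pia; its vertices are {Dee, Kai, Nia, Pia}.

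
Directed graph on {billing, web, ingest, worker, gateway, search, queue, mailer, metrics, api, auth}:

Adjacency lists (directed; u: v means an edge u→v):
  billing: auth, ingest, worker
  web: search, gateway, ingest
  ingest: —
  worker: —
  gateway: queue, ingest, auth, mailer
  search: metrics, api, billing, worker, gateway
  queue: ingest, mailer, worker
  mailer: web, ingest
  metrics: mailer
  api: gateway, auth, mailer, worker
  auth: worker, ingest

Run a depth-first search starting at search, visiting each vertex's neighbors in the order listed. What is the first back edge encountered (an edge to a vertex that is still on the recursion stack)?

DFS from search (visiting each vertex's neighbors in the order listed); mark gray on enter, black on exit:
search gray
  metrics gray
    mailer gray
      web gray
        web→search: search is gray → back edge
First back edge: web → search.

web→search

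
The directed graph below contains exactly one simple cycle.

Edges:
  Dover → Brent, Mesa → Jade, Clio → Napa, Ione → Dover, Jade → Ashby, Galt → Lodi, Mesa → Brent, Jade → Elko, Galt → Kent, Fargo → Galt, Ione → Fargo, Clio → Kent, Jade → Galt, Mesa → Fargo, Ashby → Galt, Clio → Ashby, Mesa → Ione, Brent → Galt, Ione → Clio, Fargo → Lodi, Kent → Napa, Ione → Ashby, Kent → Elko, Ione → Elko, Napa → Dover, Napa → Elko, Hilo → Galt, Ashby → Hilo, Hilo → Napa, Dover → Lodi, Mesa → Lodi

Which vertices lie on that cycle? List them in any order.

Galt, Kent, Napa, Brent, Dover

DFS with gray/black marking from Dover:
Dover gray
  Brent gray
    Galt gray
      Kent gray
        Napa gray
          Napa→Dover: Dover is gray → back edge
Back edge closes the cycle Dover → Brent → Galt → Kent → Napa → Dover; its vertices are {Galt, Kent, Napa, Brent, Dover}.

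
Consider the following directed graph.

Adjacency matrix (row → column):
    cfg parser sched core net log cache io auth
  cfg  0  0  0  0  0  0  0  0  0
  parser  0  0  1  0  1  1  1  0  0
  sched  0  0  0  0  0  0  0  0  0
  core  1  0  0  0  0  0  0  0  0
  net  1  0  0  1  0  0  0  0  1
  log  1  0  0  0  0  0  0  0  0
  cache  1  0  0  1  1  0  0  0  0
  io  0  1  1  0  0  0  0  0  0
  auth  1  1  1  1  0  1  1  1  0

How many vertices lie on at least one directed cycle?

A vertex is on a directed cycle iff it belongs to a strongly connected component of size ≥ 2 (or has a self-loop).
The vertices on cycles are {io, net, auth, cache, parser} — 5 in total.

5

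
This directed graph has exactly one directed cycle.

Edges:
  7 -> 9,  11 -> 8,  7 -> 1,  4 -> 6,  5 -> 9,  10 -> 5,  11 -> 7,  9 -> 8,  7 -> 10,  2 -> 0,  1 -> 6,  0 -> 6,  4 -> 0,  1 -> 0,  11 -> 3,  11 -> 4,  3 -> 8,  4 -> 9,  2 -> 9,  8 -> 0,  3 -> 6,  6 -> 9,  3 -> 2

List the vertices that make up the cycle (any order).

0, 6, 8, 9

DFS with gray/black marking from 8:
8 gray
  0 gray
    6 gray
      9 gray
        9→8: 8 is gray → back edge
Back edge closes the cycle 8 → 0 → 6 → 9 → 8; its vertices are {0, 6, 8, 9}.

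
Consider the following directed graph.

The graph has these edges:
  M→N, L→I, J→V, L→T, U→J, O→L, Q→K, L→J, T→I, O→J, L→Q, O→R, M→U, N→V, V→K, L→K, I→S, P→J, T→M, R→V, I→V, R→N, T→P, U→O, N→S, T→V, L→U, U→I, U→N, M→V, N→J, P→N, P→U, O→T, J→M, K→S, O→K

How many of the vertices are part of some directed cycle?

A vertex is on a directed cycle iff it belongs to a strongly connected component of size ≥ 2 (or has a self-loop).
The vertices on cycles are {J, L, M, N, O, P, R, T, U} — 9 in total.

9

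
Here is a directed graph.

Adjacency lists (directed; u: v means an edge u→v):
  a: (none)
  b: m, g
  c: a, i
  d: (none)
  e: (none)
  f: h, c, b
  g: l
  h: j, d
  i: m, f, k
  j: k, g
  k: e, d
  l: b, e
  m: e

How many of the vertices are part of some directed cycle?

6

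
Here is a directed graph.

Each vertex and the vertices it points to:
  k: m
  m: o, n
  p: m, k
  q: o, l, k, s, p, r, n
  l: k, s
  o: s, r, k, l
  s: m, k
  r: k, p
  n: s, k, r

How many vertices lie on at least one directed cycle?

A vertex is on a directed cycle iff it belongs to a strongly connected component of size ≥ 2 (or has a self-loop).
The vertices on cycles are {k, l, m, n, o, p, r, s} — 8 in total.

8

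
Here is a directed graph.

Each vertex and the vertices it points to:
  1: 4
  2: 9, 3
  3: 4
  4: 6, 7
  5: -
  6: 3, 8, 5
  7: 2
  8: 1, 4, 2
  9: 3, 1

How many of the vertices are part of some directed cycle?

A vertex is on a directed cycle iff it belongs to a strongly connected component of size ≥ 2 (or has a self-loop).
The vertices on cycles are {1, 2, 3, 4, 6, 7, 8, 9} — 8 in total.

8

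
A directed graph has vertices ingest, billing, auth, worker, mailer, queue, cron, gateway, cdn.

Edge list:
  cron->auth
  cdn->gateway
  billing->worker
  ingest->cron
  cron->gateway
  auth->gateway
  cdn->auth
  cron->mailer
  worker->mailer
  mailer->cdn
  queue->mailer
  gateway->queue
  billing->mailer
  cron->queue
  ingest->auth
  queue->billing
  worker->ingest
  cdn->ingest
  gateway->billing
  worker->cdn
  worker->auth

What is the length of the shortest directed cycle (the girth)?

4

For each vertex v, BFS finds the shortest path from v back to v.
The shortest such closed walk is worker → cdn → gateway → billing → worker, length 4.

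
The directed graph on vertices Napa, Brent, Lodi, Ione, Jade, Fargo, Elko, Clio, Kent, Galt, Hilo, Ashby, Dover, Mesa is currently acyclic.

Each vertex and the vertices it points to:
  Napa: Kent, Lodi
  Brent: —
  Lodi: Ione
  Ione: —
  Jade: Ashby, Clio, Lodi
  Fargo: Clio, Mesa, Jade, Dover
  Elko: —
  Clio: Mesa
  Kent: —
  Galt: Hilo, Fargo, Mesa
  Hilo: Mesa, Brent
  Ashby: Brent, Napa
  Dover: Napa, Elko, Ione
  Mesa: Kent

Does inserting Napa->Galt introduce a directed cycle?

Yes

Adding Napa→Galt creates a cycle iff Galt can already reach Napa.
Path from Galt: Galt → Fargo → Dover → Napa.
So Galt → … → Napa → Galt is a cycle.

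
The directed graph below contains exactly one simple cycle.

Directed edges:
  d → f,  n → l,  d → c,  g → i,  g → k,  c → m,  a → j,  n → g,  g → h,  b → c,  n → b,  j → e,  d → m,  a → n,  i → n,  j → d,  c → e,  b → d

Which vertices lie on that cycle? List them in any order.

g, i, n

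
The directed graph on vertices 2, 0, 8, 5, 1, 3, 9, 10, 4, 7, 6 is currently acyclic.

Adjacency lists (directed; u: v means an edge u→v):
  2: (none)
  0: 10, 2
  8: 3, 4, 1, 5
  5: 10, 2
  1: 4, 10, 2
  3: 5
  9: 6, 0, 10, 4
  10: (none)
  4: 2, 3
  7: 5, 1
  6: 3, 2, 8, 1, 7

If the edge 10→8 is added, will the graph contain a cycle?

Yes

Adding 10→8 creates a cycle iff 8 can already reach 10.
Path from 8: 8 → 1 → 10.
So 8 → … → 10 → 8 is a cycle.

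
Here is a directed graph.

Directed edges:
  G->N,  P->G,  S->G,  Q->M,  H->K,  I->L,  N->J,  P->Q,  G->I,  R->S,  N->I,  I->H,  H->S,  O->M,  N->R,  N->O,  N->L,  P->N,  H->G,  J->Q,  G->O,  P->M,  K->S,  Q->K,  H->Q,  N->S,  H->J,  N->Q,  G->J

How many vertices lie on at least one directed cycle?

A vertex is on a directed cycle iff it belongs to a strongly connected component of size ≥ 2 (or has a self-loop).
The vertices on cycles are {G, H, I, J, K, N, Q, R, S} — 9 in total.

9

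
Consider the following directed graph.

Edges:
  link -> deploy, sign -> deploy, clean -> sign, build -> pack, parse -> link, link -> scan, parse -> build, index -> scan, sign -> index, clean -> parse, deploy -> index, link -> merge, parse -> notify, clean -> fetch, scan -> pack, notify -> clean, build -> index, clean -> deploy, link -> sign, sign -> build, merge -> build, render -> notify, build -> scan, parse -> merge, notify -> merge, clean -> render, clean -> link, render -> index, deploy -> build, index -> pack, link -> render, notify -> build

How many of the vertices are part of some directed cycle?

A vertex is on a directed cycle iff it belongs to a strongly connected component of size ≥ 2 (or has a self-loop).
The vertices on cycles are {link, clean, parse, notify, render} — 5 in total.

5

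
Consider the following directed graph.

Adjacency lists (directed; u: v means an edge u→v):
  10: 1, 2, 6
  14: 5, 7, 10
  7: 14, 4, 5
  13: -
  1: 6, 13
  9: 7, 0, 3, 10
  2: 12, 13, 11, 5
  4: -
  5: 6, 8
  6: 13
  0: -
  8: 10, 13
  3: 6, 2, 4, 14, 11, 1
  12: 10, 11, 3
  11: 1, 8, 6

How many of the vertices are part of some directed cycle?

A vertex is on a directed cycle iff it belongs to a strongly connected component of size ≥ 2 (or has a self-loop).
The vertices on cycles are {2, 3, 5, 7, 8, 10, 11, 12, 14} — 9 in total.

9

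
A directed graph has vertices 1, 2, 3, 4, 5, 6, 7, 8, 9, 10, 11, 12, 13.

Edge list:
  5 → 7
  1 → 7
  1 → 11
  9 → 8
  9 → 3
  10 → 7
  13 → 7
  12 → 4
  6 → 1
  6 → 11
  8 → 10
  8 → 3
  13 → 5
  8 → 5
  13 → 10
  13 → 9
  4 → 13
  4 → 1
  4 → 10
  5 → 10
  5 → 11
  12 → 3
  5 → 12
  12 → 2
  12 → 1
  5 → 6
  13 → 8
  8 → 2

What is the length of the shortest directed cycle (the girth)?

4

For each vertex v, BFS finds the shortest path from v back to v.
The shortest such closed walk is 5 → 12 → 4 → 13 → 5, length 4.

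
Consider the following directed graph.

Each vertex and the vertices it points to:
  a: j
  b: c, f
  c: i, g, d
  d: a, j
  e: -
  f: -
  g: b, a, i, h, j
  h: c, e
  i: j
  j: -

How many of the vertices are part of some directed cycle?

4

A vertex is on a directed cycle iff it belongs to a strongly connected component of size ≥ 2 (or has a self-loop).
The vertices on cycles are {b, c, g, h} — 4 in total.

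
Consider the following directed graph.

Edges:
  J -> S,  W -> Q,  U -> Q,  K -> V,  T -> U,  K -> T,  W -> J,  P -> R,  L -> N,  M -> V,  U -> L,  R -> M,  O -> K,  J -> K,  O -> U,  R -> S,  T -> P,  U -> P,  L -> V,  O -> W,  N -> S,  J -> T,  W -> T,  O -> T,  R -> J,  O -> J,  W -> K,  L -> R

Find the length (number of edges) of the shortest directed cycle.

For each vertex v, BFS finds the shortest path from v back to v.
The shortest such closed walk is P → R → J → T → P, length 4.

4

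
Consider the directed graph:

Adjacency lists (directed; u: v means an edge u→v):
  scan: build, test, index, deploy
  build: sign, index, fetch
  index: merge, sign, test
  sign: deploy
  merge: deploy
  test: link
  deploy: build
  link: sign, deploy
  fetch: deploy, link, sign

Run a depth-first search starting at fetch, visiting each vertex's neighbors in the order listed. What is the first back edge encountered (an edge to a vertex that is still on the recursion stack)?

sign->deploy

DFS from fetch (visiting each vertex's neighbors in the order listed); mark gray on enter, black on exit:
fetch gray
  deploy gray
    build gray
      sign gray
        sign→deploy: deploy is gray → back edge
First back edge: sign → deploy.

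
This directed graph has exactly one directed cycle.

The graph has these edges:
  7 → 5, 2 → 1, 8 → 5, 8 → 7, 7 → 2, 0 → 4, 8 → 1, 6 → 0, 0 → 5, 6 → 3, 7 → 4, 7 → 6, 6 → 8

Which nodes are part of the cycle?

6, 7, 8

DFS with gray/black marking from 6:
6 gray
  8 gray
    5 gray
    5 black
    7 gray
      2 gray
        1 gray
        1 black
      2 black
      7→5: 5 black — skip
      4 gray
      4 black
      7→6: 6 is gray → back edge
Back edge closes the cycle 6 → 8 → 7 → 6; its vertices are {6, 7, 8}.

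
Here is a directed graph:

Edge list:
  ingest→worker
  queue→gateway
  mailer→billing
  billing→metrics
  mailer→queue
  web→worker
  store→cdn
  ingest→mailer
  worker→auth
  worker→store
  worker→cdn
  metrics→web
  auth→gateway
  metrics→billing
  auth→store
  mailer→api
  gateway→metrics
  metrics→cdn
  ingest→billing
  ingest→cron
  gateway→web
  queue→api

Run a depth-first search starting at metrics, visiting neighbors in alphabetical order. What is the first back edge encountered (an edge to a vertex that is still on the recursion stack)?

billing→metrics

DFS from metrics (visiting neighbors in alphabetical order); mark gray on enter, black on exit:
metrics gray
  billing gray
    billing→metrics: metrics is gray → back edge
First back edge: billing → metrics.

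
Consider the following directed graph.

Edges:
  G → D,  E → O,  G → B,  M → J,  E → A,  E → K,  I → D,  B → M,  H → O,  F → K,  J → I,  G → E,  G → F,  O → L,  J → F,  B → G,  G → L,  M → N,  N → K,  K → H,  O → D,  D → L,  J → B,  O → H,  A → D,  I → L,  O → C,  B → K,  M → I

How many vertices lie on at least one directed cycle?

A vertex is on a directed cycle iff it belongs to a strongly connected component of size ≥ 2 (or has a self-loop).
The vertices on cycles are {B, G, H, J, M, O} — 6 in total.

6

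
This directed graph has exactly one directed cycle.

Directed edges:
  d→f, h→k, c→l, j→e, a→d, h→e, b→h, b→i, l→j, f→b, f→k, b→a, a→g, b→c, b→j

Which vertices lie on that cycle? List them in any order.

DFS with gray/black marking from b:
b gray
  c gray
    l gray
      j gray
        e gray
        e black
      j black
    l black
  c black
  i gray
  i black
  a gray
    g gray
    g black
    d gray
      f gray
        f→b: b is gray → back edge
Back edge closes the cycle b → a → d → f → b; its vertices are {a, b, d, f}.

a, b, d, f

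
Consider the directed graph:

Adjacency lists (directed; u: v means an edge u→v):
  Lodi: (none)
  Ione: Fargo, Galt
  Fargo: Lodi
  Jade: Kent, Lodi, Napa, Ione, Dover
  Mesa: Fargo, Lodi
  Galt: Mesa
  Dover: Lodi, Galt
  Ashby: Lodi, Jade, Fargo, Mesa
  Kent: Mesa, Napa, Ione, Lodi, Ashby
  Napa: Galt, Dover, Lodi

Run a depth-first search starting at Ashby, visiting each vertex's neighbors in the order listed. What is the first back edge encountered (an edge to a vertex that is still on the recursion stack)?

DFS from Ashby (visiting each vertex's neighbors in the order listed); mark gray on enter, black on exit:
Ashby gray
  Lodi gray
  Lodi black
  Jade gray
    Kent gray
      Mesa gray
        Fargo gray
          Fargo→Lodi: Lodi black — skip
        Fargo black
        Mesa→Lodi: Lodi black — skip
      Mesa black
      Napa gray
        Galt gray
          Galt→Mesa: Mesa black — skip
        Galt black
        Dover gray
          Dover→Lodi: Lodi black — skip
          Dover→Galt: Galt black — skip
        Dover black
        Napa→Lodi: Lodi black — skip
      Napa black
      Ione gray
        Ione→Fargo: Fargo black — skip
        Ione→Galt: Galt black — skip
      Ione black
      Kent→Lodi: Lodi black — skip
      Kent→Ashby: Ashby is gray → back edge
First back edge: Kent → Ashby.

Kent→Ashby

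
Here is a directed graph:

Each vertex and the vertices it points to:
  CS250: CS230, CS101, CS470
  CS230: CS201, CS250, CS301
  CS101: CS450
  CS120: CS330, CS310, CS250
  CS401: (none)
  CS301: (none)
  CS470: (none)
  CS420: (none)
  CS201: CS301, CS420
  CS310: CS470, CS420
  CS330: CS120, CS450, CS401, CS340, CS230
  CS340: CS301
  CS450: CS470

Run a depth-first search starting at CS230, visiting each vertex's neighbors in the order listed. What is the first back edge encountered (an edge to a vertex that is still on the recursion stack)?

DFS from CS230 (visiting each vertex's neighbors in the order listed); mark gray on enter, black on exit:
CS230 gray
  CS201 gray
    CS301 gray
    CS301 black
    CS420 gray
    CS420 black
  CS201 black
  CS250 gray
    CS250→CS230: CS230 is gray → back edge
First back edge: CS250 → CS230.

CS250→CS230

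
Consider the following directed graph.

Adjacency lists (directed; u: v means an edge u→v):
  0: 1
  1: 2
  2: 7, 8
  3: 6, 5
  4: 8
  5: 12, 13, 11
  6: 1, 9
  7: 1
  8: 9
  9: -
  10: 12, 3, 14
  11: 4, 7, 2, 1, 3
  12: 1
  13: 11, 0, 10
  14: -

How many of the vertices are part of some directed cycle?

A vertex is on a directed cycle iff it belongs to a strongly connected component of size ≥ 2 (or has a self-loop).
The vertices on cycles are {1, 2, 3, 5, 7, 10, 11, 13} — 8 in total.

8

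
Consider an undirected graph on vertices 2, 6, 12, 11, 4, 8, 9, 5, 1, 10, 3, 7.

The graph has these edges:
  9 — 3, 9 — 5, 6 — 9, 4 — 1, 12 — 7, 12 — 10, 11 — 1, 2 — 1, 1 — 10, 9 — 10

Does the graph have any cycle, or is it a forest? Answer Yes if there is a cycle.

No

DFS, tracking each vertex's parent; an edge to a visited non-parent vertex closes a cycle.
Start from 7:
visit 7 (parent –)
  visit 12 (parent 7)
    12–7: parent, skip
    visit 10 (parent 12)
      visit 1 (parent 10)
        visit 2 (parent 1)
          2–1: parent, skip
        visit 4 (parent 1)
          4–1: parent, skip
        1–10: parent, skip
        visit 11 (parent 1)
          11–1: parent, skip
      10–12: parent, skip
      visit 9 (parent 10)
        visit 5 (parent 9)
          5–9: parent, skip
        visit 6 (parent 9)
          6–9: parent, skip
        visit 3 (parent 9)
          3–9: parent, skip
        9–10: parent, skip
visit 8 (parent –)
No non-parent visited neighbor found — the graph is a forest.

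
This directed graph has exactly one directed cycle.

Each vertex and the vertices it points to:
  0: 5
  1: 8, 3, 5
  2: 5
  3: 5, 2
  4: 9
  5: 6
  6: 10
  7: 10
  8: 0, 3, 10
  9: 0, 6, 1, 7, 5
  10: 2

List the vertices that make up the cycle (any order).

DFS with gray/black marking from 6:
6 gray
  10 gray
    2 gray
      5 gray
        5→6: 6 is gray → back edge
Back edge closes the cycle 6 → 10 → 2 → 5 → 6; its vertices are {2, 5, 6, 10}.

2, 5, 6, 10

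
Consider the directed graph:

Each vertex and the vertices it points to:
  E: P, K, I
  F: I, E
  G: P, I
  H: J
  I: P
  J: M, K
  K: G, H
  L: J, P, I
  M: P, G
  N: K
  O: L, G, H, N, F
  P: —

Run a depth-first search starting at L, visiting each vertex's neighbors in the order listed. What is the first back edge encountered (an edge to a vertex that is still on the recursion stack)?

DFS from L (visiting each vertex's neighbors in the order listed); mark gray on enter, black on exit:
L gray
  J gray
    M gray
      P gray
      P black
      G gray
        G→P: P black — skip
        I gray
          I→P: P black — skip
        I black
      G black
    M black
    K gray
      K→G: G black — skip
      H gray
        H→J: J is gray → back edge
First back edge: H → J.

H→J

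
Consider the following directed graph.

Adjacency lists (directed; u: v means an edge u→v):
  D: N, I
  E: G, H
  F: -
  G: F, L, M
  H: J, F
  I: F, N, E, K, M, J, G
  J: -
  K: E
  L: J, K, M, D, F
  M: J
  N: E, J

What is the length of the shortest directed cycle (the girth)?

4

For each vertex v, BFS finds the shortest path from v back to v.
The shortest such closed walk is D → I → G → L → D, length 4.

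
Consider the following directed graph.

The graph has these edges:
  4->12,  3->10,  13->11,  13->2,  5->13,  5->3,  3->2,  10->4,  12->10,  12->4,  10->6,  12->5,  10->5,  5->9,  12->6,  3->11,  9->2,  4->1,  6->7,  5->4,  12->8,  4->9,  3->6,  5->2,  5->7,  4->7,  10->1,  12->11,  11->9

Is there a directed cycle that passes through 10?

Yes

10 is on a cycle iff 10 can reach itself via ≥1 edge.
10 → 5 → 3 → 10 — yes.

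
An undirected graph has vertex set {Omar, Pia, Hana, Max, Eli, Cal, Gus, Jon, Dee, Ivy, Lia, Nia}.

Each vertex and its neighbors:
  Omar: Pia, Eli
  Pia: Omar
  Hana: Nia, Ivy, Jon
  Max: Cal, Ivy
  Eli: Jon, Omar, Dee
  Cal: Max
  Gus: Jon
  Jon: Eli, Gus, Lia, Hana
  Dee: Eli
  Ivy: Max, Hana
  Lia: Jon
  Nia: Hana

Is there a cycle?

No

DFS, tracking each vertex's parent; an edge to a visited non-parent vertex closes a cycle.
Start from Dee:
visit Dee (parent –)
  visit Eli (parent Dee)
    visit Jon (parent Eli)
      Jon–Eli: parent, skip
      visit Gus (parent Jon)
        Gus–Jon: parent, skip
      visit Lia (parent Jon)
        Lia–Jon: parent, skip
      visit Hana (parent Jon)
        visit Nia (parent Hana)
          Nia–Hana: parent, skip
        visit Ivy (parent Hana)
          visit Max (parent Ivy)
            visit Cal (parent Max)
              Cal–Max: parent, skip
            Max–Ivy: parent, skip
          Ivy–Hana: parent, skip
        Hana–Jon: parent, skip
    visit Omar (parent Eli)
      visit Pia (parent Omar)
        Pia–Omar: parent, skip
      Omar–Eli: parent, skip
    Eli–Dee: parent, skip
No non-parent visited neighbor found — the graph is a forest.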